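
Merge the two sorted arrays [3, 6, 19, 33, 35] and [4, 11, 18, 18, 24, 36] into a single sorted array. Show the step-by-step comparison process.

Merging process:

Compare 3 vs 4: take 3 from left. Merged: [3]
Compare 6 vs 4: take 4 from right. Merged: [3, 4]
Compare 6 vs 11: take 6 from left. Merged: [3, 4, 6]
Compare 19 vs 11: take 11 from right. Merged: [3, 4, 6, 11]
Compare 19 vs 18: take 18 from right. Merged: [3, 4, 6, 11, 18]
Compare 19 vs 18: take 18 from right. Merged: [3, 4, 6, 11, 18, 18]
Compare 19 vs 24: take 19 from left. Merged: [3, 4, 6, 11, 18, 18, 19]
Compare 33 vs 24: take 24 from right. Merged: [3, 4, 6, 11, 18, 18, 19, 24]
Compare 33 vs 36: take 33 from left. Merged: [3, 4, 6, 11, 18, 18, 19, 24, 33]
Compare 35 vs 36: take 35 from left. Merged: [3, 4, 6, 11, 18, 18, 19, 24, 33, 35]
Append remaining from right: [36]. Merged: [3, 4, 6, 11, 18, 18, 19, 24, 33, 35, 36]

Final merged array: [3, 4, 6, 11, 18, 18, 19, 24, 33, 35, 36]
Total comparisons: 10

The merged array is [3, 4, 6, 11, 18, 18, 19, 24, 33, 35, 36], requiring 10 comparisons. The merge step runs in O(n) time where n is the total number of elements.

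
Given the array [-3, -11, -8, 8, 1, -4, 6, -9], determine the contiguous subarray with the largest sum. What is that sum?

Using Kadane's algorithm on [-3, -11, -8, 8, 1, -4, 6, -9]:

Scanning through the array:
Position 1 (value -11): max_ending_here = -11, max_so_far = -3
Position 2 (value -8): max_ending_here = -8, max_so_far = -3
Position 3 (value 8): max_ending_here = 8, max_so_far = 8
Position 4 (value 1): max_ending_here = 9, max_so_far = 9
Position 5 (value -4): max_ending_here = 5, max_so_far = 9
Position 6 (value 6): max_ending_here = 11, max_so_far = 11
Position 7 (value -9): max_ending_here = 2, max_so_far = 11

Maximum subarray: [8, 1, -4, 6]
Maximum sum: 11

The maximum subarray is [8, 1, -4, 6] with sum 11. This subarray runs from index 3 to index 6.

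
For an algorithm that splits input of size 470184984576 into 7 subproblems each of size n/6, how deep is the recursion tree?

For divide and conquer with division factor 6:

Problem sizes at each level:
Level 0: 470184984576
Level 1: 78364164096
Level 2: 13060694016
Level 3: 2176782336
Level 4: 362797056
Level 5: 60466176
Level 6: 10077696
Level 7: 1679616
Level 8: 279936
Level 9: 46656
Level 10: 7776
Level 11: 1296
Level 12: 216
Level 13: 36
Level 14: 6
Level 15: 1

The root is level 0 and the size-1 base case is level 15 (the tree spans levels 0 through 15, i.e. 16 levels counting the root), so the depth is the number of divisions: log_6(470184984576) = 15

The recursion tree depth is log_6(470184984576) = 15. At each level, the problem size is divided by 6, so it takes 15 divisions to reduce to a base case of size 1. The algorithm makes 7 recursive calls at each level.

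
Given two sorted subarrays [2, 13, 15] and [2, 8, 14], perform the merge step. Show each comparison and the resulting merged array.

Merging process:

Compare 2 vs 2: take 2 from left. Merged: [2]
Compare 13 vs 2: take 2 from right. Merged: [2, 2]
Compare 13 vs 8: take 8 from right. Merged: [2, 2, 8]
Compare 13 vs 14: take 13 from left. Merged: [2, 2, 8, 13]
Compare 15 vs 14: take 14 from right. Merged: [2, 2, 8, 13, 14]
Append remaining from left: [15]. Merged: [2, 2, 8, 13, 14, 15]

Final merged array: [2, 2, 8, 13, 14, 15]
Total comparisons: 5

The merged array is [2, 2, 8, 13, 14, 15], requiring 5 comparisons. The merge step runs in O(n) time where n is the total number of elements.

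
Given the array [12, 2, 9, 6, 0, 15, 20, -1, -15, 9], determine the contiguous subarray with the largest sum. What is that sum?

Using Kadane's algorithm on [12, 2, 9, 6, 0, 15, 20, -1, -15, 9]:

Scanning through the array:
Position 1 (value 2): max_ending_here = 14, max_so_far = 14
Position 2 (value 9): max_ending_here = 23, max_so_far = 23
Position 3 (value 6): max_ending_here = 29, max_so_far = 29
Position 4 (value 0): max_ending_here = 29, max_so_far = 29
Position 5 (value 15): max_ending_here = 44, max_so_far = 44
Position 6 (value 20): max_ending_here = 64, max_so_far = 64
Position 7 (value -1): max_ending_here = 63, max_so_far = 64
Position 8 (value -15): max_ending_here = 48, max_so_far = 64
Position 9 (value 9): max_ending_here = 57, max_so_far = 64

Maximum subarray: [12, 2, 9, 6, 0, 15, 20]
Maximum sum: 64

The maximum subarray is [12, 2, 9, 6, 0, 15, 20] with sum 64. This subarray runs from index 0 to index 6.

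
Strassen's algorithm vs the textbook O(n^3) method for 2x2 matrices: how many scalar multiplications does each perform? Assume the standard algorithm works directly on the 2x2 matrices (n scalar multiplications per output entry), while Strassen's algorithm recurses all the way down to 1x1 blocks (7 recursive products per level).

Matrix multiplication for 2x2 matrices:

Standard algorithm: 2^3 = 8 multiplications
Strassen's algorithm: 7^(log2(2)) = 7^1 = 7 multiplications
Savings: 8 - 7 = 1 multiplications

Standard: 8 multiplications (2^3). Strassen: 7 multiplications (7^1). Strassen reduces 8 recursive multiplications to 7 at each level.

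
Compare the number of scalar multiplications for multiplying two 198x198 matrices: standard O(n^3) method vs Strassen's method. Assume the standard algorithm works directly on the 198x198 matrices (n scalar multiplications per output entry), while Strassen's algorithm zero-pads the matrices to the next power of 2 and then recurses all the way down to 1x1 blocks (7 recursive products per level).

Matrix multiplication for 198x198 matrices:

Strassen's algorithm requires power-of-2 dimensions. Pad 198x198 to 256x256 (next power of 2).

Standard algorithm: 198^3 = 7762392 multiplications
Strassen's algorithm: 7^(log2(256)) = 7^8 = 5764801 multiplications
Savings: 7762392 - 5764801 = 1997591 multiplications

Standard: 7762392 multiplications (198^3). Strassen: 5764801 multiplications (7^8, after padding to 256x256). Strassen reduces 8 recursive multiplications to 7 at each level.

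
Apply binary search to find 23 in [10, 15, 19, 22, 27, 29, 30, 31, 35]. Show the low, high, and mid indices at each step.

Binary search for 23 in [10, 15, 19, 22, 27, 29, 30, 31, 35]:

lo=0, hi=8, mid=4, arr[mid]=27 -> 27 > 23, search left half
lo=0, hi=3, mid=1, arr[mid]=15 -> 15 < 23, search right half
lo=2, hi=3, mid=2, arr[mid]=19 -> 19 < 23, search right half
lo=3, hi=3, mid=3, arr[mid]=22 -> 22 < 23, search right half
lo=4 > hi=3, target 23 not found

Binary search determines that 23 is not in the array after 4 comparisons. The search space was exhausted without finding the target.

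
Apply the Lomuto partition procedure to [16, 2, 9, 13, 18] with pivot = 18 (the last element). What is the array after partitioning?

Lomuto partition with pivot = 18:

Initial array: [16, 2, 9, 13, 18]

arr[0]=16 <= 18: swap with position 0, array becomes [16, 2, 9, 13, 18]
arr[1]=2 <= 18: swap with position 1, array becomes [16, 2, 9, 13, 18]
arr[2]=9 <= 18: swap with position 2, array becomes [16, 2, 9, 13, 18]
arr[3]=13 <= 18: swap with position 3, array becomes [16, 2, 9, 13, 18]

Place pivot at position 4: [16, 2, 9, 13, 18]
Pivot position: 4

After partitioning with pivot 18, the array becomes [16, 2, 9, 13, 18]. The pivot is placed at index 4. All elements to the left of the pivot are <= 18, and all elements to the right are > 18.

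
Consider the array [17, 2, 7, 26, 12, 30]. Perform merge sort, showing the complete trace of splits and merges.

Merge sort trace:

Split: [17, 2, 7, 26, 12, 30] -> [17, 2, 7] and [26, 12, 30]
  Split: [17, 2, 7] -> [17] and [2, 7]
    Split: [2, 7] -> [2] and [7]
    Merge: [2] + [7] -> [2, 7]
  Merge: [17] + [2, 7] -> [2, 7, 17]
  Split: [26, 12, 30] -> [26] and [12, 30]
    Split: [12, 30] -> [12] and [30]
    Merge: [12] + [30] -> [12, 30]
  Merge: [26] + [12, 30] -> [12, 26, 30]
Merge: [2, 7, 17] + [12, 26, 30] -> [2, 7, 12, 17, 26, 30]

Final sorted array: [2, 7, 12, 17, 26, 30]

The merge sort proceeds by recursively splitting the array and merging sorted halves.
After all merges, the sorted array is [2, 7, 12, 17, 26, 30].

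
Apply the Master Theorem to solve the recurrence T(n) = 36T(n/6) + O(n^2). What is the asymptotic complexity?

Master Theorem for T(n) = 36T(n/6) + O(n^2):

a = 36, b = 6, c = 2
log_b(a) = log_6(36) = 2.0000

Case 2: c = 2 = log_6(36) = 2.0000
T(n) = O(n^2 log n) = O(n^2 log n)

For T(n) = 36T(n/6) + O(n^2): log_6(36) = 2.0000. This is Case 2 of the Master Theorem (c = log_b(a), equal work at all levels), giving O(n^2 log n).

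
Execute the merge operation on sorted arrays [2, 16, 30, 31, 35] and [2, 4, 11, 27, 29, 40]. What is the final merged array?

Merging process:

Compare 2 vs 2: take 2 from left. Merged: [2]
Compare 16 vs 2: take 2 from right. Merged: [2, 2]
Compare 16 vs 4: take 4 from right. Merged: [2, 2, 4]
Compare 16 vs 11: take 11 from right. Merged: [2, 2, 4, 11]
Compare 16 vs 27: take 16 from left. Merged: [2, 2, 4, 11, 16]
Compare 30 vs 27: take 27 from right. Merged: [2, 2, 4, 11, 16, 27]
Compare 30 vs 29: take 29 from right. Merged: [2, 2, 4, 11, 16, 27, 29]
Compare 30 vs 40: take 30 from left. Merged: [2, 2, 4, 11, 16, 27, 29, 30]
Compare 31 vs 40: take 31 from left. Merged: [2, 2, 4, 11, 16, 27, 29, 30, 31]
Compare 35 vs 40: take 35 from left. Merged: [2, 2, 4, 11, 16, 27, 29, 30, 31, 35]
Append remaining from right: [40]. Merged: [2, 2, 4, 11, 16, 27, 29, 30, 31, 35, 40]

Final merged array: [2, 2, 4, 11, 16, 27, 29, 30, 31, 35, 40]
Total comparisons: 10

The merged array is [2, 2, 4, 11, 16, 27, 29, 30, 31, 35, 40], requiring 10 comparisons. The merge step runs in O(n) time where n is the total number of elements.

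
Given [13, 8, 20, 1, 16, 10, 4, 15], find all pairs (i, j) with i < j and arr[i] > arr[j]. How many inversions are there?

Finding inversions in [13, 8, 20, 1, 16, 10, 4, 15]:

(0, 1): arr[0]=13 > arr[1]=8
(0, 3): arr[0]=13 > arr[3]=1
(0, 5): arr[0]=13 > arr[5]=10
(0, 6): arr[0]=13 > arr[6]=4
(1, 3): arr[1]=8 > arr[3]=1
(1, 6): arr[1]=8 > arr[6]=4
(2, 3): arr[2]=20 > arr[3]=1
(2, 4): arr[2]=20 > arr[4]=16
(2, 5): arr[2]=20 > arr[5]=10
(2, 6): arr[2]=20 > arr[6]=4
(2, 7): arr[2]=20 > arr[7]=15
(4, 5): arr[4]=16 > arr[5]=10
(4, 6): arr[4]=16 > arr[6]=4
(4, 7): arr[4]=16 > arr[7]=15
(5, 6): arr[5]=10 > arr[6]=4

Total inversions: 15

The array has 15 inversion(s): (0,1), (0,3), (0,5), (0,6), (1,3), (1,6), (2,3), (2,4), (2,5), (2,6), (2,7), (4,5), (4,6), (4,7), (5,6). Each pair (i,j) satisfies i < j and arr[i] > arr[j].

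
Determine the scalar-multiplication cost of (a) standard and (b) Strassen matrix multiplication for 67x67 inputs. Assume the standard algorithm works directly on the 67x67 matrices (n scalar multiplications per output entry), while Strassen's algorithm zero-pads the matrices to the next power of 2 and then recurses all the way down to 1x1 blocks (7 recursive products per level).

Matrix multiplication for 67x67 matrices:

Strassen's algorithm requires power-of-2 dimensions. Pad 67x67 to 128x128 (next power of 2).

Standard algorithm: 67^3 = 300763 multiplications
Strassen's algorithm: 7^(log2(128)) = 7^7 = 823543 multiplications
Difference: 300763 - 823543 = -522780 (Strassen uses MORE here due to padding overhead — for small or just-over-power-of-2 n, padding can outweigh the per-level savings)

Standard: 300763 multiplications (67^3). Strassen: 823543 multiplications (7^7, after padding to 128x128). Strassen reduces 8 recursive multiplications to 7 at each level.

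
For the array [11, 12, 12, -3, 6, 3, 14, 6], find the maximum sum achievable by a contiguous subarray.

Using Kadane's algorithm on [11, 12, 12, -3, 6, 3, 14, 6]:

Scanning through the array:
Position 1 (value 12): max_ending_here = 23, max_so_far = 23
Position 2 (value 12): max_ending_here = 35, max_so_far = 35
Position 3 (value -3): max_ending_here = 32, max_so_far = 35
Position 4 (value 6): max_ending_here = 38, max_so_far = 38
Position 5 (value 3): max_ending_here = 41, max_so_far = 41
Position 6 (value 14): max_ending_here = 55, max_so_far = 55
Position 7 (value 6): max_ending_here = 61, max_so_far = 61

Maximum subarray: [11, 12, 12, -3, 6, 3, 14, 6]
Maximum sum: 61

The maximum subarray is [11, 12, 12, -3, 6, 3, 14, 6] with sum 61. This subarray runs from index 0 to index 7.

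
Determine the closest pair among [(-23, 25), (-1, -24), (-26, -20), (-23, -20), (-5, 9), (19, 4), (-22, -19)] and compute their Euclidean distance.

Computing all pairwise distances among 7 points:

d((-23, 25), (-1, -24)) = 53.7122
d((-23, 25), (-26, -20)) = 45.0999
d((-23, 25), (-23, -20)) = 45.0
d((-23, 25), (-5, 9)) = 24.0832
d((-23, 25), (19, 4)) = 46.9574
d((-23, 25), (-22, -19)) = 44.0114
d((-1, -24), (-26, -20)) = 25.318
d((-1, -24), (-23, -20)) = 22.3607
d((-1, -24), (-5, 9)) = 33.2415
d((-1, -24), (19, 4)) = 34.4093
d((-1, -24), (-22, -19)) = 21.587
d((-26, -20), (-23, -20)) = 3.0
d((-26, -20), (-5, 9)) = 35.805
d((-26, -20), (19, 4)) = 51.0
d((-26, -20), (-22, -19)) = 4.1231
d((-23, -20), (-5, 9)) = 34.1321
d((-23, -20), (19, 4)) = 48.3735
d((-23, -20), (-22, -19)) = 1.4142 <-- minimum
d((-5, 9), (19, 4)) = 24.5153
d((-5, 9), (-22, -19)) = 32.7567
d((19, 4), (-22, -19)) = 47.0106

Closest pair: (-23, -20) and (-22, -19) with distance 1.4142

The closest pair is (-23, -20) and (-22, -19) with Euclidean distance 1.4142. For 7 points, brute-force pairwise comparison is shown above. For large n, the divide-and-conquer algorithm (sort by x, recurse on halves, check the dividing strip) achieves O(n log n).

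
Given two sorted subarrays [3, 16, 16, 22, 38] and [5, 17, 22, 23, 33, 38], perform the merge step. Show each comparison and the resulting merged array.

Merging process:

Compare 3 vs 5: take 3 from left. Merged: [3]
Compare 16 vs 5: take 5 from right. Merged: [3, 5]
Compare 16 vs 17: take 16 from left. Merged: [3, 5, 16]
Compare 16 vs 17: take 16 from left. Merged: [3, 5, 16, 16]
Compare 22 vs 17: take 17 from right. Merged: [3, 5, 16, 16, 17]
Compare 22 vs 22: take 22 from left. Merged: [3, 5, 16, 16, 17, 22]
Compare 38 vs 22: take 22 from right. Merged: [3, 5, 16, 16, 17, 22, 22]
Compare 38 vs 23: take 23 from right. Merged: [3, 5, 16, 16, 17, 22, 22, 23]
Compare 38 vs 33: take 33 from right. Merged: [3, 5, 16, 16, 17, 22, 22, 23, 33]
Compare 38 vs 38: take 38 from left. Merged: [3, 5, 16, 16, 17, 22, 22, 23, 33, 38]
Append remaining from right: [38]. Merged: [3, 5, 16, 16, 17, 22, 22, 23, 33, 38, 38]

Final merged array: [3, 5, 16, 16, 17, 22, 22, 23, 33, 38, 38]
Total comparisons: 10

The merged array is [3, 5, 16, 16, 17, 22, 22, 23, 33, 38, 38], requiring 10 comparisons. The merge step runs in O(n) time where n is the total number of elements.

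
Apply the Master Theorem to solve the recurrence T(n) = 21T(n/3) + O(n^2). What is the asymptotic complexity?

Master Theorem for T(n) = 21T(n/3) + O(n^2):

a = 21, b = 3, c = 2
log_b(a) = log_3(21) = 2.7712

Case 1: c = 2 < log_3(21) = 2.7712
T(n) = O(n^(log_3 21))

For T(n) = 21T(n/3) + O(n^2): log_3(21) = 2.7712. This is Case 1 of the Master Theorem (c < log_b(a), work dominated by leaves), giving O(n^(log_3 21)).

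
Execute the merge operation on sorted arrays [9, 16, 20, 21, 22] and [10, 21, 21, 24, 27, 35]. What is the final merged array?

Merging process:

Compare 9 vs 10: take 9 from left. Merged: [9]
Compare 16 vs 10: take 10 from right. Merged: [9, 10]
Compare 16 vs 21: take 16 from left. Merged: [9, 10, 16]
Compare 20 vs 21: take 20 from left. Merged: [9, 10, 16, 20]
Compare 21 vs 21: take 21 from left. Merged: [9, 10, 16, 20, 21]
Compare 22 vs 21: take 21 from right. Merged: [9, 10, 16, 20, 21, 21]
Compare 22 vs 21: take 21 from right. Merged: [9, 10, 16, 20, 21, 21, 21]
Compare 22 vs 24: take 22 from left. Merged: [9, 10, 16, 20, 21, 21, 21, 22]
Append remaining from right: [24, 27, 35]. Merged: [9, 10, 16, 20, 21, 21, 21, 22, 24, 27, 35]

Final merged array: [9, 10, 16, 20, 21, 21, 21, 22, 24, 27, 35]
Total comparisons: 8

The merged array is [9, 10, 16, 20, 21, 21, 21, 22, 24, 27, 35], requiring 8 comparisons. The merge step runs in O(n) time where n is the total number of elements.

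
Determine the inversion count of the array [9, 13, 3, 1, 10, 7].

Finding inversions in [9, 13, 3, 1, 10, 7]:

(0, 2): arr[0]=9 > arr[2]=3
(0, 3): arr[0]=9 > arr[3]=1
(0, 5): arr[0]=9 > arr[5]=7
(1, 2): arr[1]=13 > arr[2]=3
(1, 3): arr[1]=13 > arr[3]=1
(1, 4): arr[1]=13 > arr[4]=10
(1, 5): arr[1]=13 > arr[5]=7
(2, 3): arr[2]=3 > arr[3]=1
(4, 5): arr[4]=10 > arr[5]=7

Total inversions: 9

The array has 9 inversion(s): (0,2), (0,3), (0,5), (1,2), (1,3), (1,4), (1,5), (2,3), (4,5). Each pair (i,j) satisfies i < j and arr[i] > arr[j].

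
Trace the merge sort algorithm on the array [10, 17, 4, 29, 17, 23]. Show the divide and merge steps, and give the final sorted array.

Merge sort trace:

Split: [10, 17, 4, 29, 17, 23] -> [10, 17, 4] and [29, 17, 23]
  Split: [10, 17, 4] -> [10] and [17, 4]
    Split: [17, 4] -> [17] and [4]
    Merge: [17] + [4] -> [4, 17]
  Merge: [10] + [4, 17] -> [4, 10, 17]
  Split: [29, 17, 23] -> [29] and [17, 23]
    Split: [17, 23] -> [17] and [23]
    Merge: [17] + [23] -> [17, 23]
  Merge: [29] + [17, 23] -> [17, 23, 29]
Merge: [4, 10, 17] + [17, 23, 29] -> [4, 10, 17, 17, 23, 29]

Final sorted array: [4, 10, 17, 17, 23, 29]

The merge sort proceeds by recursively splitting the array and merging sorted halves.
After all merges, the sorted array is [4, 10, 17, 17, 23, 29].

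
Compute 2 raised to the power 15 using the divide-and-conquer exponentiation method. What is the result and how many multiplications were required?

Computing 2^15 by squaring (build up from 2^1; each line after the first costs one multiplication):

2^1 = 2
2^2 = (2^1)^2 = 2^2 = 4
2^3 = 2 * 2^2 = 2 * 4 = 8
2^6 = (2^3)^2 = 8^2 = 64
2^7 = 2 * 2^6 = 2 * 64 = 128
2^14 = (2^7)^2 = 128^2 = 16384
2^15 = 2 * 2^14 = 2 * 16384 = 32768

Result: 32768
Multiplications needed: 6 (6 lines after 2^1)

2^15 = 32768. Using exponentiation by squaring, this requires 6 multiplications. The key idea: if the exponent is even, square the half-power; if odd, multiply by the base once.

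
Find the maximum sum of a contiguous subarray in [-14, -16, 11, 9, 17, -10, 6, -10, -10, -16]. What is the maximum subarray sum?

Using Kadane's algorithm on [-14, -16, 11, 9, 17, -10, 6, -10, -10, -16]:

Scanning through the array:
Position 1 (value -16): max_ending_here = -16, max_so_far = -14
Position 2 (value 11): max_ending_here = 11, max_so_far = 11
Position 3 (value 9): max_ending_here = 20, max_so_far = 20
Position 4 (value 17): max_ending_here = 37, max_so_far = 37
Position 5 (value -10): max_ending_here = 27, max_so_far = 37
Position 6 (value 6): max_ending_here = 33, max_so_far = 37
Position 7 (value -10): max_ending_here = 23, max_so_far = 37
Position 8 (value -10): max_ending_here = 13, max_so_far = 37
Position 9 (value -16): max_ending_here = -3, max_so_far = 37

Maximum subarray: [11, 9, 17]
Maximum sum: 37

The maximum subarray is [11, 9, 17] with sum 37. This subarray runs from index 2 to index 4.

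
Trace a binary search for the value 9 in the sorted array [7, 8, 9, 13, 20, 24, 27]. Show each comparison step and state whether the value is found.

Binary search for 9 in [7, 8, 9, 13, 20, 24, 27]:

lo=0, hi=6, mid=3, arr[mid]=13 -> 13 > 9, search left half
lo=0, hi=2, mid=1, arr[mid]=8 -> 8 < 9, search right half
lo=2, hi=2, mid=2, arr[mid]=9 -> Found target at index 2!

Binary search finds 9 at index 2 after 3 comparisons. The search repeatedly halves the search space by comparing with the middle element.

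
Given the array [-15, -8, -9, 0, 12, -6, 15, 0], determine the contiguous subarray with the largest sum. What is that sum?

Using Kadane's algorithm on [-15, -8, -9, 0, 12, -6, 15, 0]:

Scanning through the array:
Position 1 (value -8): max_ending_here = -8, max_so_far = -8
Position 2 (value -9): max_ending_here = -9, max_so_far = -8
Position 3 (value 0): max_ending_here = 0, max_so_far = 0
Position 4 (value 12): max_ending_here = 12, max_so_far = 12
Position 5 (value -6): max_ending_here = 6, max_so_far = 12
Position 6 (value 15): max_ending_here = 21, max_so_far = 21
Position 7 (value 0): max_ending_here = 21, max_so_far = 21

Maximum subarray: [0, 12, -6, 15]
Maximum sum: 21

The maximum subarray is [0, 12, -6, 15] with sum 21. This subarray runs from index 3 to index 6.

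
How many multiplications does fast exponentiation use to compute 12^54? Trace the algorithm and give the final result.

Computing 12^54 by squaring (build up from 12^1; each line after the first costs one multiplication):

12^1 = 12
12^2 = (12^1)^2 = 12^2 = 144
12^3 = 12 * 12^2 = 12 * 144 = 1728
12^6 = (12^3)^2 = 1728^2 = 2985984
12^12 = (12^6)^2 = 2985984^2 = 8916100448256
12^13 = 12 * 12^12 = 12 * 8916100448256 = 106993205379072
12^26 = (12^13)^2 = 106993205379072^2 = 11447545997288281555215581184
12^27 = 12 * 12^26 = 12 * 11447545997288281555215581184 = 137370551967459378662586974208
12^54 = (12^27)^2 = 137370551967459378662586974208^2 = 18870668547844457769972080826950345531368943638112857227264

Result: 18870668547844457769972080826950345531368943638112857227264
Multiplications needed: 8 (8 lines after 12^1)

12^54 = 18870668547844457769972080826950345531368943638112857227264. Using exponentiation by squaring, this requires 8 multiplications. The key idea: if the exponent is even, square the half-power; if odd, multiply by the base once.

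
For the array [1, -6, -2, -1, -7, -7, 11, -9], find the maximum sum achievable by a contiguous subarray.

Using Kadane's algorithm on [1, -6, -2, -1, -7, -7, 11, -9]:

Scanning through the array:
Position 1 (value -6): max_ending_here = -5, max_so_far = 1
Position 2 (value -2): max_ending_here = -2, max_so_far = 1
Position 3 (value -1): max_ending_here = -1, max_so_far = 1
Position 4 (value -7): max_ending_here = -7, max_so_far = 1
Position 5 (value -7): max_ending_here = -7, max_so_far = 1
Position 6 (value 11): max_ending_here = 11, max_so_far = 11
Position 7 (value -9): max_ending_here = 2, max_so_far = 11

Maximum subarray: [11]
Maximum sum: 11

The maximum subarray is [11] with sum 11. This subarray runs from index 6 to index 6.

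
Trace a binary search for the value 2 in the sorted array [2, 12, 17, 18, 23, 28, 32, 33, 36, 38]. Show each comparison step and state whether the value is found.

Binary search for 2 in [2, 12, 17, 18, 23, 28, 32, 33, 36, 38]:

lo=0, hi=9, mid=4, arr[mid]=23 -> 23 > 2, search left half
lo=0, hi=3, mid=1, arr[mid]=12 -> 12 > 2, search left half
lo=0, hi=0, mid=0, arr[mid]=2 -> Found target at index 0!

Binary search finds 2 at index 0 after 3 comparisons. The search repeatedly halves the search space by comparing with the middle element.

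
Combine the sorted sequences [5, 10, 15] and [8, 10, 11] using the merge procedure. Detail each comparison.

Merging process:

Compare 5 vs 8: take 5 from left. Merged: [5]
Compare 10 vs 8: take 8 from right. Merged: [5, 8]
Compare 10 vs 10: take 10 from left. Merged: [5, 8, 10]
Compare 15 vs 10: take 10 from right. Merged: [5, 8, 10, 10]
Compare 15 vs 11: take 11 from right. Merged: [5, 8, 10, 10, 11]
Append remaining from left: [15]. Merged: [5, 8, 10, 10, 11, 15]

Final merged array: [5, 8, 10, 10, 11, 15]
Total comparisons: 5

The merged array is [5, 8, 10, 10, 11, 15], requiring 5 comparisons. The merge step runs in O(n) time where n is the total number of elements.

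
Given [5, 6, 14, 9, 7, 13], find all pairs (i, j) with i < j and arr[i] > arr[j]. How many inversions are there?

Finding inversions in [5, 6, 14, 9, 7, 13]:

(2, 3): arr[2]=14 > arr[3]=9
(2, 4): arr[2]=14 > arr[4]=7
(2, 5): arr[2]=14 > arr[5]=13
(3, 4): arr[3]=9 > arr[4]=7

Total inversions: 4

The array has 4 inversion(s): (2,3), (2,4), (2,5), (3,4). Each pair (i,j) satisfies i < j and arr[i] > arr[j].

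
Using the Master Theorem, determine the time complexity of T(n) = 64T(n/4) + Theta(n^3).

Master Theorem for T(n) = 64T(n/4) + O(n^3):

a = 64, b = 4, c = 3
log_b(a) = log_4(64) = 3.0000

Case 2: c = 3 = log_4(64) = 3.0000
T(n) = O(n^3 log n) = O(n^3 log n)

For T(n) = 64T(n/4) + O(n^3): log_4(64) = 3.0000. This is Case 2 of the Master Theorem (c = log_b(a), equal work at all levels), giving O(n^3 log n).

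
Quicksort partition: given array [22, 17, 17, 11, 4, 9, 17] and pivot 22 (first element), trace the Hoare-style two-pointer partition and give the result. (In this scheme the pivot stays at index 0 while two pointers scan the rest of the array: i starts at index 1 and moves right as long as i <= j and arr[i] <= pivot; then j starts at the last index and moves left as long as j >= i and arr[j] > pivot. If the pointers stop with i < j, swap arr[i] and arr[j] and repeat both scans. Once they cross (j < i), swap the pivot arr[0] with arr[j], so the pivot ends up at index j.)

Hoare-style two-pointer partition with pivot = 22:

Initial array: [22, 17, 17, 11, 4, 9, 17]

Pointers start at i = 1, j = 6.
i ends at 7, j ends at 6: the pointers have crossed (j < i), so scanning stops.

Swap pivot arr[0] with arr[6] to place pivot at position 6: [17, 17, 17, 11, 4, 9, 22]
Pivot position: 6

After partitioning with pivot 22, the array becomes [17, 17, 17, 11, 4, 9, 22]. The pivot is placed at index 6. All elements to the left of the pivot are <= 22, and all elements to the right are > 22.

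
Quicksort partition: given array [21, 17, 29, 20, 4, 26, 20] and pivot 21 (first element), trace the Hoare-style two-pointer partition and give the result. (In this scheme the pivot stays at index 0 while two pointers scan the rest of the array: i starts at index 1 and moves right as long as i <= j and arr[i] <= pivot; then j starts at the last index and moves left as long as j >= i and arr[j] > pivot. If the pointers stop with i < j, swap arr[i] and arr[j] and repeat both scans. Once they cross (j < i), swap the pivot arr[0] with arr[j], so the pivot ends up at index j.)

Hoare-style two-pointer partition with pivot = 21:

Initial array: [21, 17, 29, 20, 4, 26, 20]

Pointers start at i = 1, j = 6.
i stops at index 2 (arr[2]=29 > 21), j stops at index 6 (arr[6]=20 <= 21): swap arr[2] and arr[6], array becomes [21, 17, 20, 20, 4, 26, 29]
i ends at 5, j ends at 4: the pointers have crossed (j < i), so scanning stops.

Swap pivot arr[0] with arr[4] to place pivot at position 4: [4, 17, 20, 20, 21, 26, 29]
Pivot position: 4

After partitioning with pivot 21, the array becomes [4, 17, 20, 20, 21, 26, 29]. The pivot is placed at index 4. All elements to the left of the pivot are <= 21, and all elements to the right are > 21.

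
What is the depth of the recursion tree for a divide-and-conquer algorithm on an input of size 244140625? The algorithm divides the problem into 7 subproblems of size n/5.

For divide and conquer with division factor 5:

Problem sizes at each level:
Level 0: 244140625
Level 1: 48828125
Level 2: 9765625
Level 3: 1953125
Level 4: 390625
Level 5: 78125
Level 6: 15625
Level 7: 3125
Level 8: 625
Level 9: 125
Level 10: 25
Level 11: 5
Level 12: 1

The root is level 0 and the size-1 base case is level 12 (the tree spans levels 0 through 12, i.e. 13 levels counting the root), so the depth is the number of divisions: log_5(244140625) = 12

The recursion tree depth is log_5(244140625) = 12. At each level, the problem size is divided by 5, so it takes 12 divisions to reduce to a base case of size 1. The algorithm makes 7 recursive calls at each level.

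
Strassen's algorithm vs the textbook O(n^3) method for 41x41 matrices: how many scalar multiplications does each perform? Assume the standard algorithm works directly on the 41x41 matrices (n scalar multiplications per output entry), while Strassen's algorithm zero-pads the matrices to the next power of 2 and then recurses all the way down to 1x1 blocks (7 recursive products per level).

Matrix multiplication for 41x41 matrices:

Strassen's algorithm requires power-of-2 dimensions. Pad 41x41 to 64x64 (next power of 2).

Standard algorithm: 41^3 = 68921 multiplications
Strassen's algorithm: 7^(log2(64)) = 7^6 = 117649 multiplications
Difference: 68921 - 117649 = -48728 (Strassen uses MORE here due to padding overhead — for small or just-over-power-of-2 n, padding can outweigh the per-level savings)

Standard: 68921 multiplications (41^3). Strassen: 117649 multiplications (7^6, after padding to 64x64). Strassen reduces 8 recursive multiplications to 7 at each level.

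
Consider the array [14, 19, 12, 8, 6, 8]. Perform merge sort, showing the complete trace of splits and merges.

Merge sort trace:

Split: [14, 19, 12, 8, 6, 8] -> [14, 19, 12] and [8, 6, 8]
  Split: [14, 19, 12] -> [14] and [19, 12]
    Split: [19, 12] -> [19] and [12]
    Merge: [19] + [12] -> [12, 19]
  Merge: [14] + [12, 19] -> [12, 14, 19]
  Split: [8, 6, 8] -> [8] and [6, 8]
    Split: [6, 8] -> [6] and [8]
    Merge: [6] + [8] -> [6, 8]
  Merge: [8] + [6, 8] -> [6, 8, 8]
Merge: [12, 14, 19] + [6, 8, 8] -> [6, 8, 8, 12, 14, 19]

Final sorted array: [6, 8, 8, 12, 14, 19]

The merge sort proceeds by recursively splitting the array and merging sorted halves.
After all merges, the sorted array is [6, 8, 8, 12, 14, 19].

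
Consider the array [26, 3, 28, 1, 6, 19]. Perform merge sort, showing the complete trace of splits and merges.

Merge sort trace:

Split: [26, 3, 28, 1, 6, 19] -> [26, 3, 28] and [1, 6, 19]
  Split: [26, 3, 28] -> [26] and [3, 28]
    Split: [3, 28] -> [3] and [28]
    Merge: [3] + [28] -> [3, 28]
  Merge: [26] + [3, 28] -> [3, 26, 28]
  Split: [1, 6, 19] -> [1] and [6, 19]
    Split: [6, 19] -> [6] and [19]
    Merge: [6] + [19] -> [6, 19]
  Merge: [1] + [6, 19] -> [1, 6, 19]
Merge: [3, 26, 28] + [1, 6, 19] -> [1, 3, 6, 19, 26, 28]

Final sorted array: [1, 3, 6, 19, 26, 28]

The merge sort proceeds by recursively splitting the array and merging sorted halves.
After all merges, the sorted array is [1, 3, 6, 19, 26, 28].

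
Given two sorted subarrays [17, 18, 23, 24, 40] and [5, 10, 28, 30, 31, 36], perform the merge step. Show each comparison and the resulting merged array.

Merging process:

Compare 17 vs 5: take 5 from right. Merged: [5]
Compare 17 vs 10: take 10 from right. Merged: [5, 10]
Compare 17 vs 28: take 17 from left. Merged: [5, 10, 17]
Compare 18 vs 28: take 18 from left. Merged: [5, 10, 17, 18]
Compare 23 vs 28: take 23 from left. Merged: [5, 10, 17, 18, 23]
Compare 24 vs 28: take 24 from left. Merged: [5, 10, 17, 18, 23, 24]
Compare 40 vs 28: take 28 from right. Merged: [5, 10, 17, 18, 23, 24, 28]
Compare 40 vs 30: take 30 from right. Merged: [5, 10, 17, 18, 23, 24, 28, 30]
Compare 40 vs 31: take 31 from right. Merged: [5, 10, 17, 18, 23, 24, 28, 30, 31]
Compare 40 vs 36: take 36 from right. Merged: [5, 10, 17, 18, 23, 24, 28, 30, 31, 36]
Append remaining from left: [40]. Merged: [5, 10, 17, 18, 23, 24, 28, 30, 31, 36, 40]

Final merged array: [5, 10, 17, 18, 23, 24, 28, 30, 31, 36, 40]
Total comparisons: 10

The merged array is [5, 10, 17, 18, 23, 24, 28, 30, 31, 36, 40], requiring 10 comparisons. The merge step runs in O(n) time where n is the total number of elements.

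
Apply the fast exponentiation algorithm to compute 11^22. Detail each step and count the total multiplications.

Computing 11^22 by squaring (build up from 11^1; each line after the first costs one multiplication):

11^1 = 11
11^2 = (11^1)^2 = 11^2 = 121
11^4 = (11^2)^2 = 121^2 = 14641
11^5 = 11 * 11^4 = 11 * 14641 = 161051
11^10 = (11^5)^2 = 161051^2 = 25937424601
11^11 = 11 * 11^10 = 11 * 25937424601 = 285311670611
11^22 = (11^11)^2 = 285311670611^2 = 81402749386839761113321

Result: 81402749386839761113321
Multiplications needed: 6 (6 lines after 11^1)

11^22 = 81402749386839761113321. Using exponentiation by squaring, this requires 6 multiplications. The key idea: if the exponent is even, square the half-power; if odd, multiply by the base once.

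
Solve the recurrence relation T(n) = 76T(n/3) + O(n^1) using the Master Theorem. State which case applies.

Master Theorem for T(n) = 76T(n/3) + O(n^1):

a = 76, b = 3, c = 1
log_b(a) = log_3(76) = 3.9420

Case 1: c = 1 < log_3(76) = 3.9420
T(n) = O(n^(log_3 76))

For T(n) = 76T(n/3) + O(n^1): log_3(76) = 3.9420. This is Case 1 of the Master Theorem (c < log_b(a), work dominated by leaves), giving O(n^(log_3 76)).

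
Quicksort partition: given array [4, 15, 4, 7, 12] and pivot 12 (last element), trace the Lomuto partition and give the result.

Lomuto partition with pivot = 12:

Initial array: [4, 15, 4, 7, 12]

arr[0]=4 <= 12: swap with position 0, array becomes [4, 15, 4, 7, 12]
arr[1]=15 > 12: no swap
arr[2]=4 <= 12: swap with position 1, array becomes [4, 4, 15, 7, 12]
arr[3]=7 <= 12: swap with position 2, array becomes [4, 4, 7, 15, 12]

Place pivot at position 3: [4, 4, 7, 12, 15]
Pivot position: 3

After partitioning with pivot 12, the array becomes [4, 4, 7, 12, 15]. The pivot is placed at index 3. All elements to the left of the pivot are <= 12, and all elements to the right are > 12.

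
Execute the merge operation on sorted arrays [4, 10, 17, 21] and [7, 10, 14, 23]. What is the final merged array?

Merging process:

Compare 4 vs 7: take 4 from left. Merged: [4]
Compare 10 vs 7: take 7 from right. Merged: [4, 7]
Compare 10 vs 10: take 10 from left. Merged: [4, 7, 10]
Compare 17 vs 10: take 10 from right. Merged: [4, 7, 10, 10]
Compare 17 vs 14: take 14 from right. Merged: [4, 7, 10, 10, 14]
Compare 17 vs 23: take 17 from left. Merged: [4, 7, 10, 10, 14, 17]
Compare 21 vs 23: take 21 from left. Merged: [4, 7, 10, 10, 14, 17, 21]
Append remaining from right: [23]. Merged: [4, 7, 10, 10, 14, 17, 21, 23]

Final merged array: [4, 7, 10, 10, 14, 17, 21, 23]
Total comparisons: 7

The merged array is [4, 7, 10, 10, 14, 17, 21, 23], requiring 7 comparisons. The merge step runs in O(n) time where n is the total number of elements.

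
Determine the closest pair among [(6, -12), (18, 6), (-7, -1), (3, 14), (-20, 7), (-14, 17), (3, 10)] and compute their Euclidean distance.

Computing all pairwise distances among 7 points:

d((6, -12), (18, 6)) = 21.6333
d((6, -12), (-7, -1)) = 17.0294
d((6, -12), (3, 14)) = 26.1725
d((6, -12), (-20, 7)) = 32.2025
d((6, -12), (-14, 17)) = 35.2278
d((6, -12), (3, 10)) = 22.2036
d((18, 6), (-7, -1)) = 25.9615
d((18, 6), (3, 14)) = 17.0
d((18, 6), (-20, 7)) = 38.0132
d((18, 6), (-14, 17)) = 33.8378
d((18, 6), (3, 10)) = 15.5242
d((-7, -1), (3, 14)) = 18.0278
d((-7, -1), (-20, 7)) = 15.2643
d((-7, -1), (-14, 17)) = 19.3132
d((-7, -1), (3, 10)) = 14.8661
d((3, 14), (-20, 7)) = 24.0416
d((3, 14), (-14, 17)) = 17.2627
d((3, 14), (3, 10)) = 4.0 <-- minimum
d((-20, 7), (-14, 17)) = 11.6619
d((-20, 7), (3, 10)) = 23.1948
d((-14, 17), (3, 10)) = 18.3848

Closest pair: (3, 14) and (3, 10) with distance 4.0

The closest pair is (3, 14) and (3, 10) with Euclidean distance 4.0. For 7 points, brute-force pairwise comparison is shown above. For large n, the divide-and-conquer algorithm (sort by x, recurse on halves, check the dividing strip) achieves O(n log n).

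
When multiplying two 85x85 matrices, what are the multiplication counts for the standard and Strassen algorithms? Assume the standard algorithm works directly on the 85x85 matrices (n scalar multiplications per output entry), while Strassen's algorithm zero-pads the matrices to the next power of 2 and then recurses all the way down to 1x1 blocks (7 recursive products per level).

Matrix multiplication for 85x85 matrices:

Strassen's algorithm requires power-of-2 dimensions. Pad 85x85 to 128x128 (next power of 2).

Standard algorithm: 85^3 = 614125 multiplications
Strassen's algorithm: 7^(log2(128)) = 7^7 = 823543 multiplications
Difference: 614125 - 823543 = -209418 (Strassen uses MORE here due to padding overhead — for small or just-over-power-of-2 n, padding can outweigh the per-level savings)

Standard: 614125 multiplications (85^3). Strassen: 823543 multiplications (7^7, after padding to 128x128). Strassen reduces 8 recursive multiplications to 7 at each level.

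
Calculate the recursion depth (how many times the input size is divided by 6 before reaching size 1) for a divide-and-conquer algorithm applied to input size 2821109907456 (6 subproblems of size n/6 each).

For divide and conquer with division factor 6:

Problem sizes at each level:
Level 0: 2821109907456
Level 1: 470184984576
Level 2: 78364164096
Level 3: 13060694016
Level 4: 2176782336
Level 5: 362797056
Level 6: 60466176
Level 7: 10077696
Level 8: 1679616
Level 9: 279936
Level 10: 46656
Level 11: 7776
Level 12: 1296
Level 13: 216
Level 14: 36
Level 15: 6
Level 16: 1

The root is level 0 and the size-1 base case is level 16 (the tree spans levels 0 through 16, i.e. 17 levels counting the root), so the depth is the number of divisions: log_6(2821109907456) = 16

The recursion tree depth is log_6(2821109907456) = 16. At each level, the problem size is divided by 6, so it takes 16 divisions to reduce to a base case of size 1. The algorithm makes 6 recursive calls at each level.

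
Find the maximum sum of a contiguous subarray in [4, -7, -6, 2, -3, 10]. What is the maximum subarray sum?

Using Kadane's algorithm on [4, -7, -6, 2, -3, 10]:

Scanning through the array:
Position 1 (value -7): max_ending_here = -3, max_so_far = 4
Position 2 (value -6): max_ending_here = -6, max_so_far = 4
Position 3 (value 2): max_ending_here = 2, max_so_far = 4
Position 4 (value -3): max_ending_here = -1, max_so_far = 4
Position 5 (value 10): max_ending_here = 10, max_so_far = 10

Maximum subarray: [10]
Maximum sum: 10

The maximum subarray is [10] with sum 10. This subarray runs from index 5 to index 5.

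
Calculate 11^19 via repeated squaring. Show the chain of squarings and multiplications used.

Computing 11^19 by squaring (build up from 11^1; each line after the first costs one multiplication):

11^1 = 11
11^2 = (11^1)^2 = 11^2 = 121
11^4 = (11^2)^2 = 121^2 = 14641
11^8 = (11^4)^2 = 14641^2 = 214358881
11^9 = 11 * 11^8 = 11 * 214358881 = 2357947691
11^18 = (11^9)^2 = 2357947691^2 = 5559917313492231481
11^19 = 11 * 11^18 = 11 * 5559917313492231481 = 61159090448414546291

Result: 61159090448414546291
Multiplications needed: 6 (6 lines after 11^1)

11^19 = 61159090448414546291. Using exponentiation by squaring, this requires 6 multiplications. The key idea: if the exponent is even, square the half-power; if odd, multiply by the base once.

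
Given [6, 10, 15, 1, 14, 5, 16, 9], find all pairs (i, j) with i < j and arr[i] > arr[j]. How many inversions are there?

Finding inversions in [6, 10, 15, 1, 14, 5, 16, 9]:

(0, 3): arr[0]=6 > arr[3]=1
(0, 5): arr[0]=6 > arr[5]=5
(1, 3): arr[1]=10 > arr[3]=1
(1, 5): arr[1]=10 > arr[5]=5
(1, 7): arr[1]=10 > arr[7]=9
(2, 3): arr[2]=15 > arr[3]=1
(2, 4): arr[2]=15 > arr[4]=14
(2, 5): arr[2]=15 > arr[5]=5
(2, 7): arr[2]=15 > arr[7]=9
(4, 5): arr[4]=14 > arr[5]=5
(4, 7): arr[4]=14 > arr[7]=9
(6, 7): arr[6]=16 > arr[7]=9

Total inversions: 12

The array has 12 inversion(s): (0,3), (0,5), (1,3), (1,5), (1,7), (2,3), (2,4), (2,5), (2,7), (4,5), (4,7), (6,7). Each pair (i,j) satisfies i < j and arr[i] > arr[j].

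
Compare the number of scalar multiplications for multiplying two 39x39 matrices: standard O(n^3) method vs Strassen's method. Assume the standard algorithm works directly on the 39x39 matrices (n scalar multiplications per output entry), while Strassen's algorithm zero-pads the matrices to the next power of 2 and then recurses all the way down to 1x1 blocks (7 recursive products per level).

Matrix multiplication for 39x39 matrices:

Strassen's algorithm requires power-of-2 dimensions. Pad 39x39 to 64x64 (next power of 2).

Standard algorithm: 39^3 = 59319 multiplications
Strassen's algorithm: 7^(log2(64)) = 7^6 = 117649 multiplications
Difference: 59319 - 117649 = -58330 (Strassen uses MORE here due to padding overhead — for small or just-over-power-of-2 n, padding can outweigh the per-level savings)

Standard: 59319 multiplications (39^3). Strassen: 117649 multiplications (7^6, after padding to 64x64). Strassen reduces 8 recursive multiplications to 7 at each level.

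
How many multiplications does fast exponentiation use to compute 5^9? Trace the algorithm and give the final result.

Computing 5^9 by squaring (build up from 5^1; each line after the first costs one multiplication):

5^1 = 5
5^2 = (5^1)^2 = 5^2 = 25
5^4 = (5^2)^2 = 25^2 = 625
5^8 = (5^4)^2 = 625^2 = 390625
5^9 = 5 * 5^8 = 5 * 390625 = 1953125

Result: 1953125
Multiplications needed: 4 (4 lines after 5^1)

5^9 = 1953125. Using exponentiation by squaring, this requires 4 multiplications. The key idea: if the exponent is even, square the half-power; if odd, multiply by the base once.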